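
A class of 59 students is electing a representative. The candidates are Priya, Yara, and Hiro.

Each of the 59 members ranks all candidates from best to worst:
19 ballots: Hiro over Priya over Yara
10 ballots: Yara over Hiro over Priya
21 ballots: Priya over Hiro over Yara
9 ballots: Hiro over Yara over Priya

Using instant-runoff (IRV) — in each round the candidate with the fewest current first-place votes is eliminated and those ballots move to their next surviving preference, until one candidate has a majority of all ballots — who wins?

Hiro

Round 1: Priya 21, Yara 10, Hiro 28. Yara eliminated.
Round 2: Priya 21, Hiro 38. Hiro has a majority (≥30).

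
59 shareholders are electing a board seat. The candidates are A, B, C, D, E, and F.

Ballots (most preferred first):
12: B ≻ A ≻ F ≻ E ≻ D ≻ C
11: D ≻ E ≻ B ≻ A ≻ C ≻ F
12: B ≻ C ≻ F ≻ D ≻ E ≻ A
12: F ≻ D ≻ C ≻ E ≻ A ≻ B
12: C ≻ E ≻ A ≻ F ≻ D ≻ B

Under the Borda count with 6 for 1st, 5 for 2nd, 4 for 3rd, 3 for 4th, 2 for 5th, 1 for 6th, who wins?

F

A: 12×5 + 11×3 + 12×1 + 12×2 + 12×4 = 177
B: 12×6 + 11×4 + 12×6 + 12×1 + 12×1 = 212
C: 12×1 + 11×2 + 12×5 + 12×4 + 12×6 = 214
D: 12×2 + 11×6 + 12×3 + 12×5 + 12×2 = 210
E: 12×3 + 11×5 + 12×2 + 12×3 + 12×5 = 211
F: 12×4 + 11×1 + 12×4 + 12×6 + 12×3 = 215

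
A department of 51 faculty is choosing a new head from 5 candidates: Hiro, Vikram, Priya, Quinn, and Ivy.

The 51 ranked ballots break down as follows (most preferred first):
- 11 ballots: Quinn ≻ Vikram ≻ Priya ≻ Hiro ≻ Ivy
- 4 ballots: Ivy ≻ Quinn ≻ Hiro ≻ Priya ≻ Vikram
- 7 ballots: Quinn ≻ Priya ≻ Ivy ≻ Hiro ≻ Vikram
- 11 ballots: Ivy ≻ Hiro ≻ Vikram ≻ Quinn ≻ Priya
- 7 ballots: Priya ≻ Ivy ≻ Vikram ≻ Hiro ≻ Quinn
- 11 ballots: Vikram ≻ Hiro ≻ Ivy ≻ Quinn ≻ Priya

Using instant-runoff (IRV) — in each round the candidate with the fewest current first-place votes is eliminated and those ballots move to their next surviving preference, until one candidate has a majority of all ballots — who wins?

Ivy

Round 1: Hiro 0, Vikram 11, Priya 7, Quinn 18, Ivy 15. Hiro eliminated.
Round 2: Vikram 11, Priya 7, Quinn 18, Ivy 15. Priya eliminated.
Round 3: Vikram 11, Quinn 18, Ivy 22. Vikram eliminated.
Round 4: Quinn 18, Ivy 33. Ivy has a majority (≥26).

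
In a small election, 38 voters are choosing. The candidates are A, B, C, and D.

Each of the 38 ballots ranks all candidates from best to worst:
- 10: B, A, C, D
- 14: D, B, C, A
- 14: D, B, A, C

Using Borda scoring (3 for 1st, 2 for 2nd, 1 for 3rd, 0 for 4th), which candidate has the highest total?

A: 10×2 + 14×0 + 14×1 = 34
B: 10×3 + 14×2 + 14×2 = 86
C: 10×1 + 14×1 + 14×0 = 24
D: 10×0 + 14×3 + 14×3 = 84

B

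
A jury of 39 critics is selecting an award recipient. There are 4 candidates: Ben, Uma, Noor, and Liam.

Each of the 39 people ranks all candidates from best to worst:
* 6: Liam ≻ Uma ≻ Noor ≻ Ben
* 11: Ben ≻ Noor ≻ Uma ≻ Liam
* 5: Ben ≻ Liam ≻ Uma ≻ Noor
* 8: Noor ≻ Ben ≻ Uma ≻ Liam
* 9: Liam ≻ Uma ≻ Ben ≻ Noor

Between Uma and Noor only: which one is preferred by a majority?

Uma

Uma is ranked above Noor on 20 ballots; Noor above Uma on 19.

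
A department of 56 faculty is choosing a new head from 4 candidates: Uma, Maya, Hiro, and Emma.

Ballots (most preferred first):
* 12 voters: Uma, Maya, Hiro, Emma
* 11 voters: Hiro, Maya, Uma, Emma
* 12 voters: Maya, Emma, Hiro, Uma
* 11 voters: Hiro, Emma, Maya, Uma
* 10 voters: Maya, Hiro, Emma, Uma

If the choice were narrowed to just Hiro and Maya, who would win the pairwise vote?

Maya

Hiro is ranked above Maya on 22 ballots; Maya above Hiro on 34.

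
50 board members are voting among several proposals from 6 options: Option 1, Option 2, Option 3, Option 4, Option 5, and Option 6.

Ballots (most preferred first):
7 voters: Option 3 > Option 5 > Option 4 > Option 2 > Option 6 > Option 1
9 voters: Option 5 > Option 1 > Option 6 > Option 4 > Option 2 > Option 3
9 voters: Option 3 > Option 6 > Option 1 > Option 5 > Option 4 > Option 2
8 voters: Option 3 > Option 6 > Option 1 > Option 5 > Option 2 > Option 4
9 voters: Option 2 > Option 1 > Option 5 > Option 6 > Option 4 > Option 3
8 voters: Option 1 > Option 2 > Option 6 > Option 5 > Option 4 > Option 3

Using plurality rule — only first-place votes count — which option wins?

First-place votes: Option 1 8, Option 2 9, Option 3 24, Option 4 0, Option 5 9, Option 6 0.

Option 3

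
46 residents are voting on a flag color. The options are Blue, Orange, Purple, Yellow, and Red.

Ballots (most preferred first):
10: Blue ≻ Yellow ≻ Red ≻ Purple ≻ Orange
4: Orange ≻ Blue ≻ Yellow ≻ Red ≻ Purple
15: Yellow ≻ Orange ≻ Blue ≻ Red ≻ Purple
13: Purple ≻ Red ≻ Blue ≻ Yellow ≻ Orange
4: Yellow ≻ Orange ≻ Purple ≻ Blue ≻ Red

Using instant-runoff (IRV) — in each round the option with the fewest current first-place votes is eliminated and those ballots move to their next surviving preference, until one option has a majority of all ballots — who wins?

Blue

Round 1: Blue 10, Orange 4, Purple 13, Yellow 19, Red 0. Red eliminated.
Round 2: Blue 10, Orange 4, Purple 13, Yellow 19. Orange eliminated.
Round 3: Blue 14, Purple 13, Yellow 19. Purple eliminated.
Round 4: Blue 27, Yellow 19. Blue has a majority (≥24).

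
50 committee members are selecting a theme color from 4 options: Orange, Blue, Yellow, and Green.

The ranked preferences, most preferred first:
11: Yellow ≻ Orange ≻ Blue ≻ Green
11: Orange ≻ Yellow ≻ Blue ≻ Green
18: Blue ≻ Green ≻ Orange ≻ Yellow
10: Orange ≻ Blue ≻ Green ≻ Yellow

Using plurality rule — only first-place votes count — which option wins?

First-place votes: Orange 21, Blue 18, Yellow 11, Green 0.

Orange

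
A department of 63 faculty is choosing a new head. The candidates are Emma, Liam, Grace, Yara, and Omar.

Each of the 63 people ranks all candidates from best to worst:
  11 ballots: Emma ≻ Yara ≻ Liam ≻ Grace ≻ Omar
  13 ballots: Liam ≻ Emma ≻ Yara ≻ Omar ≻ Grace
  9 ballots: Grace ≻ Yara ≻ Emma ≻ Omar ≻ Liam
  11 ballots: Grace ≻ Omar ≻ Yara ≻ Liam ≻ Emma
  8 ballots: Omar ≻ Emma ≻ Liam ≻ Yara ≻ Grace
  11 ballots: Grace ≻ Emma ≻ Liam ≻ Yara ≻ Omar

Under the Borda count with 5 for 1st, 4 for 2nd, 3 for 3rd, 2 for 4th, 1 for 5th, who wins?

Emma

Emma: 11×5 + 13×4 + 9×3 + 11×1 + 8×4 + 11×4 = 221
Liam: 11×3 + 13×5 + 9×1 + 11×2 + 8×3 + 11×3 = 186
Grace: 11×2 + 13×1 + 9×5 + 11×5 + 8×1 + 11×5 = 198
Yara: 11×4 + 13×3 + 9×4 + 11×3 + 8×2 + 11×2 = 190
Omar: 11×1 + 13×2 + 9×2 + 11×4 + 8×5 + 11×1 = 150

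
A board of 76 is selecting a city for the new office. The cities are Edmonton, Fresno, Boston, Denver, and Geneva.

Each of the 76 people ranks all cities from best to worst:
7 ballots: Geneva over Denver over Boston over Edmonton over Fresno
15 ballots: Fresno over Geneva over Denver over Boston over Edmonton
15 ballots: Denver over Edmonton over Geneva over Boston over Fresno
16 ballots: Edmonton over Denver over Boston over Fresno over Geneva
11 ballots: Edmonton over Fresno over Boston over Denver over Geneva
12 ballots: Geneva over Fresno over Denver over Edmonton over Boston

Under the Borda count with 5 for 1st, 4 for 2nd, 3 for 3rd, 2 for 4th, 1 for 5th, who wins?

Edmonton: 7×2 + 15×1 + 15×4 + 16×5 + 11×5 + 12×2 = 248
Fresno: 7×1 + 15×5 + 15×1 + 16×2 + 11×4 + 12×4 = 221
Boston: 7×3 + 15×2 + 15×2 + 16×3 + 11×3 + 12×1 = 174
Denver: 7×4 + 15×3 + 15×5 + 16×4 + 11×2 + 12×3 = 270
Geneva: 7×5 + 15×4 + 15×3 + 16×1 + 11×1 + 12×5 = 227

Denver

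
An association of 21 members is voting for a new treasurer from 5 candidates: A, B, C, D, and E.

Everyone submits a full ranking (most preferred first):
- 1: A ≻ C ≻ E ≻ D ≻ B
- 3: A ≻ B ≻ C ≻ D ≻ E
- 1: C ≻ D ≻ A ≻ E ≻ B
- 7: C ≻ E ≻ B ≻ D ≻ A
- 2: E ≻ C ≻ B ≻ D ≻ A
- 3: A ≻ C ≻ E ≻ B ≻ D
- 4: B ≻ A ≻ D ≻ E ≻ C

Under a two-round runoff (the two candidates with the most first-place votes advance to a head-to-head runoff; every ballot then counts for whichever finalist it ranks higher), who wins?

Round 1 first-place votes: A 7, B 4, C 8, D 0, E 2. C and A advance.
Runoff: C is ranked above A on 10 ballots, A above C on 11.

A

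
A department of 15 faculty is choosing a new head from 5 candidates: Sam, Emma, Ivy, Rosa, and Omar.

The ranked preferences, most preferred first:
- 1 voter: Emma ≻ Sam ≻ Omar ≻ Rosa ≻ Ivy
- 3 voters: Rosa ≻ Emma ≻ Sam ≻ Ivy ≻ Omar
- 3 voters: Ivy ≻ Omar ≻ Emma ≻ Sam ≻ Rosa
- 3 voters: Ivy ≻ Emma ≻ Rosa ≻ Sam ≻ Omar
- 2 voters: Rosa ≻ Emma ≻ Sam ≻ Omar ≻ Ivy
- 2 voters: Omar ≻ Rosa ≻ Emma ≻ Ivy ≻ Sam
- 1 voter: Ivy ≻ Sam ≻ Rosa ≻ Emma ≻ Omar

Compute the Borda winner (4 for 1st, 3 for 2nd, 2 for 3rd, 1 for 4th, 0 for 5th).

Emma

Sam: 1×3 + 3×2 + 3×1 + 3×1 + 2×2 + 2×0 + 1×3 = 22
Emma: 1×4 + 3×3 + 3×2 + 3×3 + 2×3 + 2×2 + 1×1 = 39
Ivy: 1×0 + 3×1 + 3×4 + 3×4 + 2×0 + 2×1 + 1×4 = 33
Rosa: 1×1 + 3×4 + 3×0 + 3×2 + 2×4 + 2×3 + 1×2 = 35
Omar: 1×2 + 3×0 + 3×3 + 3×0 + 2×1 + 2×4 + 1×0 = 21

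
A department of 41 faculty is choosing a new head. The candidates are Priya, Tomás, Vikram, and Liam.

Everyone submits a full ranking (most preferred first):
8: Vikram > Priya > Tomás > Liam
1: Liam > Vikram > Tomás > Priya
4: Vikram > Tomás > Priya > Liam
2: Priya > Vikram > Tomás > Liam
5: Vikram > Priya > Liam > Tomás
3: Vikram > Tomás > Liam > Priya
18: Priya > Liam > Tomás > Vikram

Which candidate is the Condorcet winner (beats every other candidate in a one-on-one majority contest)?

Vikram

Vikram vs Priya: 21–20
Vikram vs Tomás: 23–18
Vikram vs Liam: 22–19
Vikram beats every other candidate.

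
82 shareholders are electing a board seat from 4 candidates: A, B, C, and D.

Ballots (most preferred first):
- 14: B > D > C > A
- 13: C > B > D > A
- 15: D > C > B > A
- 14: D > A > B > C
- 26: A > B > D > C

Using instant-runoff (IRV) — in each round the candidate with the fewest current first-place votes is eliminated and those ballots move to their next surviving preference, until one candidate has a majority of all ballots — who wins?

Round 1: A 26, B 14, C 13, D 29. C eliminated.
Round 2: A 26, B 27, D 29. A eliminated.
Round 3: B 53, D 29. B has a majority (≥42).

B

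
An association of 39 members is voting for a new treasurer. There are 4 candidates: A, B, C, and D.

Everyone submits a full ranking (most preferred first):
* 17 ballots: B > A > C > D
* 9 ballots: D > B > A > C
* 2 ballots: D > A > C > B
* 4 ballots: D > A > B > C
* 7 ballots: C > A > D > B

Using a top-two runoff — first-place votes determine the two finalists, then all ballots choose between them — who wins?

D

Round 1 first-place votes: A 0, B 17, C 7, D 15. B and D advance.
Runoff: B is ranked above D on 17 ballots, D above B on 22.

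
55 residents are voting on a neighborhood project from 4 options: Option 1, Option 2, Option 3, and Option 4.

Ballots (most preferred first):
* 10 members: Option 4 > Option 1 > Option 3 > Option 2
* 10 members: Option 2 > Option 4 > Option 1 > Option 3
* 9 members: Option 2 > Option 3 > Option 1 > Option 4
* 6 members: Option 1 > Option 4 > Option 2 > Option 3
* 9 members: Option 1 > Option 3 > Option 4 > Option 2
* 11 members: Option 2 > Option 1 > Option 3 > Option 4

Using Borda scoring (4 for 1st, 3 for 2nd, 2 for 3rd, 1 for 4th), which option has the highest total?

Option 1

Option 1: 10×3 + 10×2 + 9×2 + 6×4 + 9×4 + 11×3 = 161
Option 2: 10×1 + 10×4 + 9×4 + 6×2 + 9×1 + 11×4 = 151
Option 3: 10×2 + 10×1 + 9×3 + 6×1 + 9×3 + 11×2 = 112
Option 4: 10×4 + 10×3 + 9×1 + 6×3 + 9×2 + 11×1 = 126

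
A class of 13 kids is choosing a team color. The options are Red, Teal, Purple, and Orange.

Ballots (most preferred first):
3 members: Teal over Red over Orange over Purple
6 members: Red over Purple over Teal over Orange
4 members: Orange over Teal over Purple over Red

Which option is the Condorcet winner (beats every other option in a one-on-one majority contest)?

Teal

Teal vs Red: 7–6
Teal vs Purple: 7–6
Teal vs Orange: 9–4
Teal beats every other option.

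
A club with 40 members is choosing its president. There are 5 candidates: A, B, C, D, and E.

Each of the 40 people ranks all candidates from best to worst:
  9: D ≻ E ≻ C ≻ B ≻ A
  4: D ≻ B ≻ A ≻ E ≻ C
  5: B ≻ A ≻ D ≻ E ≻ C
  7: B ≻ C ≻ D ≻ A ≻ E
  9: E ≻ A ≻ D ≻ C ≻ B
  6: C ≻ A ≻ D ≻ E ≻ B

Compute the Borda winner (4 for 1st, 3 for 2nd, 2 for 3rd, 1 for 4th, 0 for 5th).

A: 9×0 + 4×2 + 5×3 + 7×1 + 9×3 + 6×3 = 75
B: 9×1 + 4×3 + 5×4 + 7×4 + 9×0 + 6×0 = 69
C: 9×2 + 4×0 + 5×0 + 7×3 + 9×1 + 6×4 = 72
D: 9×4 + 4×4 + 5×2 + 7×2 + 9×2 + 6×2 = 106
E: 9×3 + 4×1 + 5×1 + 7×0 + 9×4 + 6×1 = 78

D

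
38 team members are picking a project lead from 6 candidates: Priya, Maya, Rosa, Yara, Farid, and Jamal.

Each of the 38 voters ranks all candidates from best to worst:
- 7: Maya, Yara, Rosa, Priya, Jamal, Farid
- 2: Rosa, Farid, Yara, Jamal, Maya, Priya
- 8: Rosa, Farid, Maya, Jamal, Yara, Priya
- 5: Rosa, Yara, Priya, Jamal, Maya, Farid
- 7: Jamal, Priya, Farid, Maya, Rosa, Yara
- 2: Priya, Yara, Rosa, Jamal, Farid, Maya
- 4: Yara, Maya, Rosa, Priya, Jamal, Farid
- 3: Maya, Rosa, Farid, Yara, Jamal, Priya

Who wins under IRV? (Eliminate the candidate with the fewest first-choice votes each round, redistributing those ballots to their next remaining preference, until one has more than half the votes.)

Round 1: Priya 2, Maya 10, Rosa 15, Yara 4, Farid 0, Jamal 7. Farid eliminated.
Round 2: Priya 2, Maya 10, Rosa 15, Yara 4, Jamal 7. Priya eliminated.
Round 3: Maya 10, Rosa 15, Yara 6, Jamal 7. Yara eliminated.
Round 4: Maya 14, Rosa 17, Jamal 7. Jamal eliminated.
Round 5: Maya 21, Rosa 17. Maya has a majority (≥20).

Maya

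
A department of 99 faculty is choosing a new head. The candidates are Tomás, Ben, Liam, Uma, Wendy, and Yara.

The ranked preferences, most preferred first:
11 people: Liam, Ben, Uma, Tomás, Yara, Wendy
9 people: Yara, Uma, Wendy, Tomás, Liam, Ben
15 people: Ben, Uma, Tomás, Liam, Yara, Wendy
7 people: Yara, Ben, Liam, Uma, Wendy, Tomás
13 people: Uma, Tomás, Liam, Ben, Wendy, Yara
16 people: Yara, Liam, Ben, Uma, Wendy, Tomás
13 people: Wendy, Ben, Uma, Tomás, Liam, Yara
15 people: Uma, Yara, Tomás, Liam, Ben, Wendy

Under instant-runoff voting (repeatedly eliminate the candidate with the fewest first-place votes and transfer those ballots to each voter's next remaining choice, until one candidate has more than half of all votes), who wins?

Round 1: Tomás 0, Ben 15, Liam 11, Uma 28, Wendy 13, Yara 32. Tomás eliminated.
Round 2: Ben 15, Liam 11, Uma 28, Wendy 13, Yara 32. Liam eliminated.
Round 3: Ben 26, Uma 28, Wendy 13, Yara 32. Wendy eliminated.
Round 4: Ben 39, Uma 28, Yara 32. Uma eliminated.
Round 5: Ben 52, Yara 47. Ben has a majority (≥50).

Ben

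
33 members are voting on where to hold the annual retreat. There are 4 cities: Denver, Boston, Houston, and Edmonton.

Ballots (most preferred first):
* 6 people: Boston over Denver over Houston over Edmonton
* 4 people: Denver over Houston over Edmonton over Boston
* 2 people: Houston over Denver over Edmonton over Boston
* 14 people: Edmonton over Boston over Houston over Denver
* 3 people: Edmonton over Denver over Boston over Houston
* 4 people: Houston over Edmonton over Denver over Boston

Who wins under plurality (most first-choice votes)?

Edmonton

First-place votes: Denver 4, Boston 6, Houston 6, Edmonton 17.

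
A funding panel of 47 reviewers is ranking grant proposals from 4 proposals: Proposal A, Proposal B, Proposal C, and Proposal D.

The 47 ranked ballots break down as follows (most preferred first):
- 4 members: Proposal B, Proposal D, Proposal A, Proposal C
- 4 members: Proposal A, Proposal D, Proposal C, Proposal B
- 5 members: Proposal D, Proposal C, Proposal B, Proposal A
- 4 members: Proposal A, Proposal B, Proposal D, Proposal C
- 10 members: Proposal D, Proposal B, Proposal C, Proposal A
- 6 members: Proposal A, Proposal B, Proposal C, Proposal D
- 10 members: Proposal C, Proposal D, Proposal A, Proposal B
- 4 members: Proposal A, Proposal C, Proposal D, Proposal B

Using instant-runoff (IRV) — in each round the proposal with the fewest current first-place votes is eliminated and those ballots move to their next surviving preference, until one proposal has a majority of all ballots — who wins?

Proposal D

Round 1: Proposal A 18, Proposal B 4, Proposal C 10, Proposal D 15. Proposal B eliminated.
Round 2: Proposal A 18, Proposal C 10, Proposal D 19. Proposal C eliminated.
Round 3: Proposal A 18, Proposal D 29. Proposal D has a majority (≥24).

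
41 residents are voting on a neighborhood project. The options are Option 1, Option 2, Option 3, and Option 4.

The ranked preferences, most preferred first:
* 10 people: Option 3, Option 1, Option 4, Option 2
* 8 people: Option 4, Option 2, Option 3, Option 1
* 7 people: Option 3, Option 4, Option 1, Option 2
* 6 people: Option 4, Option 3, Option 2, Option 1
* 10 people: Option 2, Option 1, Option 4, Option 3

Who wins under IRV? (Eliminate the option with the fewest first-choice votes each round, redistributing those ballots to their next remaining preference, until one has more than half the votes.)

Round 1: Option 1 0, Option 2 10, Option 3 17, Option 4 14. Option 1 eliminated.
Round 2: Option 2 10, Option 3 17, Option 4 14. Option 2 eliminated.
Round 3: Option 3 17, Option 4 24. Option 4 has a majority (≥21).

Option 4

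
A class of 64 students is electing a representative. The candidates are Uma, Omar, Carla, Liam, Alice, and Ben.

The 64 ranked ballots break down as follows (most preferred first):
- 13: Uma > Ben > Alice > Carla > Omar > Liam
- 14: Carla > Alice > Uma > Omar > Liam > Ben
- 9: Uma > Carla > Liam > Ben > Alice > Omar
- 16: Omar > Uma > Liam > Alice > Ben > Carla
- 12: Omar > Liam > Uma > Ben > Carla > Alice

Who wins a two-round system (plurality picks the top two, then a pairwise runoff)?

Uma

Round 1 first-place votes: Uma 22, Omar 28, Carla 14, Liam 0, Alice 0, Ben 0. Omar and Uma advance.
Runoff: Omar is ranked above Uma on 28 ballots, Uma above Omar on 36.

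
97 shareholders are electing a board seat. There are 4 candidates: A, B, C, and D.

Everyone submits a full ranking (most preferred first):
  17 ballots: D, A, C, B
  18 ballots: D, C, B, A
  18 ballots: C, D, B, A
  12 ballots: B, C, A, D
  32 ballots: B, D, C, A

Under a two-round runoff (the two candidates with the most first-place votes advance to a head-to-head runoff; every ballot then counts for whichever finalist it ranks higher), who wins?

Round 1 first-place votes: A 0, B 44, C 18, D 35. B and D advance.
Runoff: B is ranked above D on 44 ballots, D above B on 53.

D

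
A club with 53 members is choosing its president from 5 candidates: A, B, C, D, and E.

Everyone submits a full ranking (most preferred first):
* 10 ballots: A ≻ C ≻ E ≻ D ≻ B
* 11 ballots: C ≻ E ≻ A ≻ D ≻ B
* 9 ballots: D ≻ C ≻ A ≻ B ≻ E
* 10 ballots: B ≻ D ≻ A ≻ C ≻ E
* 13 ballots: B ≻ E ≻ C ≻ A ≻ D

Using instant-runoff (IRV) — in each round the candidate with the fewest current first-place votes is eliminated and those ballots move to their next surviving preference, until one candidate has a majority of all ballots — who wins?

C

Round 1: A 10, B 23, C 11, D 9, E 0. E eliminated.
Round 2: A 10, B 23, C 11, D 9. D eliminated.
Round 3: A 10, B 23, C 20. A eliminated.
Round 4: B 23, C 30. C has a majority (≥27).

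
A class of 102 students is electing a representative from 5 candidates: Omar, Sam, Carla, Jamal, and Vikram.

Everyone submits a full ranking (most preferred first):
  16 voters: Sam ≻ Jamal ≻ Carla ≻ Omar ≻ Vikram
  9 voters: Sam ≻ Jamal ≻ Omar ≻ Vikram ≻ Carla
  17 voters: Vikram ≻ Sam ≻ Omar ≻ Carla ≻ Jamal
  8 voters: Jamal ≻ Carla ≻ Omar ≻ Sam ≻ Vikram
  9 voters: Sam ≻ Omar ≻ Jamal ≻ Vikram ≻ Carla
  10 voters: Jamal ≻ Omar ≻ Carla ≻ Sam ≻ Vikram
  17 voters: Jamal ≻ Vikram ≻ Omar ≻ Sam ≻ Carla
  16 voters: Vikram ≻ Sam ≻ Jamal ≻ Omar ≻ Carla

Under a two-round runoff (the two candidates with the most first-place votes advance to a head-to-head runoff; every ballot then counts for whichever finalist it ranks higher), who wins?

Round 1 first-place votes: Omar 0, Sam 34, Carla 0, Jamal 35, Vikram 33. Jamal and Sam advance.
Runoff: Jamal is ranked above Sam on 35 ballots, Sam above Jamal on 67.

Sam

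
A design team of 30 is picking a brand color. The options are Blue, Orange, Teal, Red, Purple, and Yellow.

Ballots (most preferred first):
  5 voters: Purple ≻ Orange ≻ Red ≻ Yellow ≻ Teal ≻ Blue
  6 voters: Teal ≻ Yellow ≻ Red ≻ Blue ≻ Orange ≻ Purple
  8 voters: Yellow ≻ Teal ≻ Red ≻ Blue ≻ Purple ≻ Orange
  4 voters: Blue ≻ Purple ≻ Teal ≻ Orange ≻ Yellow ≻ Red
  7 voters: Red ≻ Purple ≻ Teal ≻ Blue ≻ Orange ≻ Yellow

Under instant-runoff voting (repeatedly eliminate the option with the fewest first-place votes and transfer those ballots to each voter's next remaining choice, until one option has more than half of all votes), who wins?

Round 1: Blue 4, Orange 0, Teal 6, Red 7, Purple 5, Yellow 8. Orange eliminated.
Round 2: Blue 4, Teal 6, Red 7, Purple 5, Yellow 8. Blue eliminated.
Round 3: Teal 6, Red 7, Purple 9, Yellow 8. Teal eliminated.
Round 4: Red 7, Purple 9, Yellow 14. Red eliminated.
Round 5: Purple 16, Yellow 14. Purple has a majority (≥16).

Purple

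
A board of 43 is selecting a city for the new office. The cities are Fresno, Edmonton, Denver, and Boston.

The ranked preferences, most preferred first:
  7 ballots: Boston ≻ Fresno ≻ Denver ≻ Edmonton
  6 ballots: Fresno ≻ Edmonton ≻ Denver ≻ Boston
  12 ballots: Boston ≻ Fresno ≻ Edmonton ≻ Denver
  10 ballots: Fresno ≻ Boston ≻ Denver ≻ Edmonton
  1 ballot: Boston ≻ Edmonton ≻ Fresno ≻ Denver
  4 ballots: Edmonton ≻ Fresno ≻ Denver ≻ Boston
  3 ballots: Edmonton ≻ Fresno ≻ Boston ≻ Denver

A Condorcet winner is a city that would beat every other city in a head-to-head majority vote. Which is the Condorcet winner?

Fresno

Fresno vs Edmonton: 35–8
Fresno vs Denver: 43–0
Fresno vs Boston: 23–20
Fresno beats every other city.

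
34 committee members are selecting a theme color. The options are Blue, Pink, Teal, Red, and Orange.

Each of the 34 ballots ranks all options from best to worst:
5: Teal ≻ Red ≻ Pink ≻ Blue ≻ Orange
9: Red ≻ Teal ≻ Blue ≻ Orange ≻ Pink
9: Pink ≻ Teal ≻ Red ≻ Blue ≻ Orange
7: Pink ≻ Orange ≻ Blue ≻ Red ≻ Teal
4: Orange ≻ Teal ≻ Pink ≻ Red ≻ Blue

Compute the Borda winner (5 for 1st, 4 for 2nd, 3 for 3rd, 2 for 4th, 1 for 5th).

Blue: 5×2 + 9×3 + 9×2 + 7×3 + 4×1 = 80
Pink: 5×3 + 9×1 + 9×5 + 7×5 + 4×3 = 116
Teal: 5×5 + 9×4 + 9×4 + 7×1 + 4×4 = 120
Red: 5×4 + 9×5 + 9×3 + 7×2 + 4×2 = 114
Orange: 5×1 + 9×2 + 9×1 + 7×4 + 4×5 = 80

Teal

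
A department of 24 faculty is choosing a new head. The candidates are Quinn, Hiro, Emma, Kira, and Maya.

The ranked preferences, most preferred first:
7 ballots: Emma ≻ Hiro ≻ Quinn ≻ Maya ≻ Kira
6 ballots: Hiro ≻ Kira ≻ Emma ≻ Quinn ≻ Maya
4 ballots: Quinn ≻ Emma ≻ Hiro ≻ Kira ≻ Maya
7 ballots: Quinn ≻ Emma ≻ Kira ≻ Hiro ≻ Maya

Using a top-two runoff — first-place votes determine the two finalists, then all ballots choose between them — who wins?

Emma

Round 1 first-place votes: Quinn 11, Hiro 6, Emma 7, Kira 0, Maya 0. Quinn and Emma advance.
Runoff: Quinn is ranked above Emma on 11 ballots, Emma above Quinn on 13.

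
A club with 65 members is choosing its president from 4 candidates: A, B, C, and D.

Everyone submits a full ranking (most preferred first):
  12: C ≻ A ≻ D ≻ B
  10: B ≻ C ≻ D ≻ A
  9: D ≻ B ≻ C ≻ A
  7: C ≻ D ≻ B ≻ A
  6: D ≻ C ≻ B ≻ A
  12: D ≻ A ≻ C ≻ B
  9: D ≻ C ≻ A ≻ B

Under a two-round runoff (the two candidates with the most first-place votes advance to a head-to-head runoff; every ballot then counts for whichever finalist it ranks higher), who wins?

D

Round 1 first-place votes: A 0, B 10, C 19, D 36. D and C advance.
Runoff: D is ranked above C on 36 ballots, C above D on 29.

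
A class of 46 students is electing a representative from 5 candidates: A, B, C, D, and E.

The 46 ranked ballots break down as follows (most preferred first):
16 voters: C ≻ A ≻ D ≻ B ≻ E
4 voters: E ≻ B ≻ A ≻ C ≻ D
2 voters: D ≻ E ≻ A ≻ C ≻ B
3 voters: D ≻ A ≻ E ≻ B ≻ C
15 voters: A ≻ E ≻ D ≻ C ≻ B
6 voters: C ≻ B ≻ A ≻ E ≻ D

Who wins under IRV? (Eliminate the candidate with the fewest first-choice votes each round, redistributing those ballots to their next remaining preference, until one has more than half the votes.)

A

Round 1: A 15, B 0, C 22, D 5, E 4. B eliminated.
Round 2: A 15, C 22, D 5, E 4. E eliminated.
Round 3: A 19, C 22, D 5. D eliminated.
Round 4: A 24, C 22. A has a majority (≥24).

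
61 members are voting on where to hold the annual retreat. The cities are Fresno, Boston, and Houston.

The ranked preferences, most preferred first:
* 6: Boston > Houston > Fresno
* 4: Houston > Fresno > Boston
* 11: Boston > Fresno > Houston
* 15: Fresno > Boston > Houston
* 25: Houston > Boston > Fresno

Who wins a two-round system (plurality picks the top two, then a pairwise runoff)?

Boston

Round 1 first-place votes: Fresno 15, Boston 17, Houston 29. Houston and Boston advance.
Runoff: Houston is ranked above Boston on 29 ballots, Boston above Houston on 32.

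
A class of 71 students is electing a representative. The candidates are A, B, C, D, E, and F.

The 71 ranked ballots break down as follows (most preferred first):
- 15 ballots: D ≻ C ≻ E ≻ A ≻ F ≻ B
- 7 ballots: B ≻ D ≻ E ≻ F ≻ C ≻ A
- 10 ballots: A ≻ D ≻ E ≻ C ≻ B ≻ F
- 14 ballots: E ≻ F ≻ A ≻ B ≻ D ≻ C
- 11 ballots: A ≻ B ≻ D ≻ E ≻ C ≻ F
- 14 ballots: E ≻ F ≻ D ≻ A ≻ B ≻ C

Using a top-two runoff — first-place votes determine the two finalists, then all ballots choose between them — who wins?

Round 1 first-place votes: A 21, B 7, C 0, D 15, E 28, F 0. E and A advance.
Runoff: E is ranked above A on 50 ballots, A above E on 21.

E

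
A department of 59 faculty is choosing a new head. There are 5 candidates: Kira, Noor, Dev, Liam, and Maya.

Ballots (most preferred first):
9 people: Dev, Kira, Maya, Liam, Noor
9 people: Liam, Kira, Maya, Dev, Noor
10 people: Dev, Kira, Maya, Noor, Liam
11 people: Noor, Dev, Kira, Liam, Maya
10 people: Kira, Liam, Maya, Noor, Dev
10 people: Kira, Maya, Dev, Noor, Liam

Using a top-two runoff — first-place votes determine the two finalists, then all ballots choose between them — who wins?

Round 1 first-place votes: Kira 20, Noor 11, Dev 19, Liam 9, Maya 0. Kira and Dev advance.
Runoff: Kira is ranked above Dev on 29 ballots, Dev above Kira on 30.

Dev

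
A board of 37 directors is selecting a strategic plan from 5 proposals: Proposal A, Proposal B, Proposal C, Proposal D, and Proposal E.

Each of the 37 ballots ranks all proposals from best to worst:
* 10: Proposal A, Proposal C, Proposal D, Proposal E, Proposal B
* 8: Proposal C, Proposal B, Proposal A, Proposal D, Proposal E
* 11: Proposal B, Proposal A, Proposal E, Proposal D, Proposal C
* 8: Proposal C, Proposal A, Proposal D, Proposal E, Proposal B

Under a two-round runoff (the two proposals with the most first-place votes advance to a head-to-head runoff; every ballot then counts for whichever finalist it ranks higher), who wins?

Round 1 first-place votes: Proposal A 10, Proposal B 11, Proposal C 16, Proposal D 0, Proposal E 0. Proposal C and Proposal B advance.
Runoff: Proposal C is ranked above Proposal B on 26 ballots, Proposal B above Proposal C on 11.

Proposal C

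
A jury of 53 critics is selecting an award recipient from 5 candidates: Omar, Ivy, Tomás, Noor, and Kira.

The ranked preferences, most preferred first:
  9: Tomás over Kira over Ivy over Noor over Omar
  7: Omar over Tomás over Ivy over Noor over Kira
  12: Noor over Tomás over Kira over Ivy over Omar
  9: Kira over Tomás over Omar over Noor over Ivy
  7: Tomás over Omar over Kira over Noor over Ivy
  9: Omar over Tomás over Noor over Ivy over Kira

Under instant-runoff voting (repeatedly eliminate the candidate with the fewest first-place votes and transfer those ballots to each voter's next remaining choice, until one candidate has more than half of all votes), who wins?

Round 1: Omar 16, Ivy 0, Tomás 16, Noor 12, Kira 9. Ivy eliminated.
Round 2: Omar 16, Tomás 16, Noor 12, Kira 9. Kira eliminated.
Round 3: Omar 16, Tomás 25, Noor 12. Noor eliminated.
Round 4: Omar 16, Tomás 37. Tomás has a majority (≥27).

Tomás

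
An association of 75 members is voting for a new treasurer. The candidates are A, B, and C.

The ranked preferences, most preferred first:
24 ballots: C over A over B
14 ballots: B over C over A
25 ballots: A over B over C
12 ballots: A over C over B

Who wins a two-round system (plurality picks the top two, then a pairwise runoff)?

Round 1 first-place votes: A 37, B 14, C 24. A and C advance.
Runoff: A is ranked above C on 37 ballots, C above A on 38.

C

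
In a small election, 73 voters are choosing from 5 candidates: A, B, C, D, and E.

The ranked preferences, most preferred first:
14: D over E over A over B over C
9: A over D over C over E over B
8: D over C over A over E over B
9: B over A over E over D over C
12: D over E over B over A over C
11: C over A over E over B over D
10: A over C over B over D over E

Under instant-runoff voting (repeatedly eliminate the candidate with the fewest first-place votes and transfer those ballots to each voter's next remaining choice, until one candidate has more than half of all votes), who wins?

A

Round 1: A 19, B 9, C 11, D 34, E 0. E eliminated.
Round 2: A 19, B 9, C 11, D 34. B eliminated.
Round 3: A 28, C 11, D 34. C eliminated.
Round 4: A 39, D 34. A has a majority (≥37).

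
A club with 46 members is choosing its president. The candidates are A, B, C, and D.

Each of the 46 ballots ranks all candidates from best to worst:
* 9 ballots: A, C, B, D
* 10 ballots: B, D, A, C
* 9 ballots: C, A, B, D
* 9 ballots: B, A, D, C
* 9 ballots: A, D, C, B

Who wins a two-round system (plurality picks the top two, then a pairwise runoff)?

A

Round 1 first-place votes: A 18, B 19, C 9, D 0. B and A advance.
Runoff: B is ranked above A on 19 ballots, A above B on 27.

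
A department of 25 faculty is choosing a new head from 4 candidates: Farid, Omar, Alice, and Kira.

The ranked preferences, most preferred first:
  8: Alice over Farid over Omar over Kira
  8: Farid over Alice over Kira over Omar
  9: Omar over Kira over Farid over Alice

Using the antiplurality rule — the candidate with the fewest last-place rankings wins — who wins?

Farid

Last-place votes: Farid 0, Omar 8, Alice 9, Kira 8.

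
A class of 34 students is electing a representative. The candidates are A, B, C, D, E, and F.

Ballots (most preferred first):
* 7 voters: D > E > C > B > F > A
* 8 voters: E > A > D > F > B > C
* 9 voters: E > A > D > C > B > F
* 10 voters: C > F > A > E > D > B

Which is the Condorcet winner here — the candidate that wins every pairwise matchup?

E

E vs A: 24–10
E vs B: 34–0
E vs C: 24–10
E vs D: 27–7
E vs F: 24–10
E beats every other candidate.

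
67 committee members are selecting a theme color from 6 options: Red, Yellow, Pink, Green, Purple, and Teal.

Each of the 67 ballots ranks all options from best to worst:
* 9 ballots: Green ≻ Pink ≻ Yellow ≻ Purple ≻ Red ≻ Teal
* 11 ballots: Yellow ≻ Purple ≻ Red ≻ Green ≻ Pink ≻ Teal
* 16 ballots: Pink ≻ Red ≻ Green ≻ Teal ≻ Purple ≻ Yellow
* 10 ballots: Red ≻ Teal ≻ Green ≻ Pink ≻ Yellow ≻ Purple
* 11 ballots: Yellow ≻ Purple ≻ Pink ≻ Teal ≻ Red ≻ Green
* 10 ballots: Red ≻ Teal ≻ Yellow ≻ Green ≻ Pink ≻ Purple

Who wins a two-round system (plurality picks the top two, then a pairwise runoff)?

Red

Round 1 first-place votes: Red 20, Yellow 22, Pink 16, Green 9, Purple 0, Teal 0. Yellow and Red advance.
Runoff: Yellow is ranked above Red on 31 ballots, Red above Yellow on 36.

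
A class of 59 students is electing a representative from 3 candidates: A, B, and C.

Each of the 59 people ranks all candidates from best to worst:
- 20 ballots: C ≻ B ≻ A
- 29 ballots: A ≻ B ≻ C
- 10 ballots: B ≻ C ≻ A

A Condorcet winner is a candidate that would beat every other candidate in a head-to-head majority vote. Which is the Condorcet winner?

B vs A: 30–29
B vs C: 39–20
B beats every other candidate.

B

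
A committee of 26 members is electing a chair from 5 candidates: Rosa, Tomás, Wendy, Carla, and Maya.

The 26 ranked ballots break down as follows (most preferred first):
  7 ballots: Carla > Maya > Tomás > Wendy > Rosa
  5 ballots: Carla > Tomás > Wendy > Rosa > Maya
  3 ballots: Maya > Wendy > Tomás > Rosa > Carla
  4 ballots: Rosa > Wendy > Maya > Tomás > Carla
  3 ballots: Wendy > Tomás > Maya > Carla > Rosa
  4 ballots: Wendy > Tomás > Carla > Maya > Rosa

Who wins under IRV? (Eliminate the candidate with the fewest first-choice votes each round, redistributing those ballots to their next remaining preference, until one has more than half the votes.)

Round 1: Rosa 4, Tomás 0, Wendy 7, Carla 12, Maya 3. Tomás eliminated.
Round 2: Rosa 4, Wendy 7, Carla 12, Maya 3. Maya eliminated.
Round 3: Rosa 4, Wendy 10, Carla 12. Rosa eliminated.
Round 4: Wendy 14, Carla 12. Wendy has a majority (≥14).

Wendy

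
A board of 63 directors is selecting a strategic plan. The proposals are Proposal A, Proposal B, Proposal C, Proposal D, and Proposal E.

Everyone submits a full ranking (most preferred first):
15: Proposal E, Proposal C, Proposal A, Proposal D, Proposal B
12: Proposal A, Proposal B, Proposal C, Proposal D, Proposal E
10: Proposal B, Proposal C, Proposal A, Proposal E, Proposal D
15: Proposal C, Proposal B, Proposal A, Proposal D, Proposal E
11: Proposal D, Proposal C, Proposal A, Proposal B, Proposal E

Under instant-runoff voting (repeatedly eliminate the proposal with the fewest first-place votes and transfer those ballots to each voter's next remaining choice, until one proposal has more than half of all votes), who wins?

Proposal C

Round 1: Proposal A 12, Proposal B 10, Proposal C 15, Proposal D 11, Proposal E 15. Proposal B eliminated.
Round 2: Proposal A 12, Proposal C 25, Proposal D 11, Proposal E 15. Proposal D eliminated.
Round 3: Proposal A 12, Proposal C 36, Proposal E 15. Proposal C has a majority (≥32).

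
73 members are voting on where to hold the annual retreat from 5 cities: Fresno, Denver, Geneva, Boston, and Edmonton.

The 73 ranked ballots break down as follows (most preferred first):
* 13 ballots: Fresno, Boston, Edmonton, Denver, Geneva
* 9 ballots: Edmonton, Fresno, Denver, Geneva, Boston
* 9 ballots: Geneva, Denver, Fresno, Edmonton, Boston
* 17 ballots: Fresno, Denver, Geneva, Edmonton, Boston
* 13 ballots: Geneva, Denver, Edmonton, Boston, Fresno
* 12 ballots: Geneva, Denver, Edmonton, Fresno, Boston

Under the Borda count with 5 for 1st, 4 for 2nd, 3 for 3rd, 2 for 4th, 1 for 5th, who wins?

Fresno: 13×5 + 9×4 + 9×3 + 17×5 + 13×1 + 12×2 = 250
Denver: 13×2 + 9×3 + 9×4 + 17×4 + 13×4 + 12×4 = 257
Geneva: 13×1 + 9×2 + 9×5 + 17×3 + 13×5 + 12×5 = 252
Boston: 13×4 + 9×1 + 9×1 + 17×1 + 13×2 + 12×1 = 125
Edmonton: 13×3 + 9×5 + 9×2 + 17×2 + 13×3 + 12×3 = 211

Denver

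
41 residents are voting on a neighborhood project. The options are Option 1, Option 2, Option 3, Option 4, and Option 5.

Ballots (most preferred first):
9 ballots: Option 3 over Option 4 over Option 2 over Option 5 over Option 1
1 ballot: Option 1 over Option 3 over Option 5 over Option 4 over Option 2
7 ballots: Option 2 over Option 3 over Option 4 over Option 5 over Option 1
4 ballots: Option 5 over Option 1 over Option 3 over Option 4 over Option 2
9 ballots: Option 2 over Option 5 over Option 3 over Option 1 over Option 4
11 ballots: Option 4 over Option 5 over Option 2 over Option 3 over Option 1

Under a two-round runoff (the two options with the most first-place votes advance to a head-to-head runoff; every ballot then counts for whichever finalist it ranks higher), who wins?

Option 4

Round 1 first-place votes: Option 1 1, Option 2 16, Option 3 9, Option 4 11, Option 5 4. Option 2 and Option 4 advance.
Runoff: Option 2 is ranked above Option 4 on 16 ballots, Option 4 above Option 2 on 25.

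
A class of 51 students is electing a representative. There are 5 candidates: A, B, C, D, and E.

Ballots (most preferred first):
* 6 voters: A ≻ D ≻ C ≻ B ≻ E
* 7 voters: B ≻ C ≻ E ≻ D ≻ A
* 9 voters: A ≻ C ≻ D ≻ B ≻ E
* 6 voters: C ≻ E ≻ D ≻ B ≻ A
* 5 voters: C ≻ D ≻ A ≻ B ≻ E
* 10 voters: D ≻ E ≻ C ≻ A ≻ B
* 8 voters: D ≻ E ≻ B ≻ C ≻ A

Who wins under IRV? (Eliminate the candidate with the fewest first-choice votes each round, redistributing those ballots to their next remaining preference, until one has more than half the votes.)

Round 1: A 15, B 7, C 11, D 18, E 0. E eliminated.
Round 2: A 15, B 7, C 11, D 18. B eliminated.
Round 3: A 15, C 18, D 18. A eliminated.
Round 4: C 27, D 24. C has a majority (≥26).

C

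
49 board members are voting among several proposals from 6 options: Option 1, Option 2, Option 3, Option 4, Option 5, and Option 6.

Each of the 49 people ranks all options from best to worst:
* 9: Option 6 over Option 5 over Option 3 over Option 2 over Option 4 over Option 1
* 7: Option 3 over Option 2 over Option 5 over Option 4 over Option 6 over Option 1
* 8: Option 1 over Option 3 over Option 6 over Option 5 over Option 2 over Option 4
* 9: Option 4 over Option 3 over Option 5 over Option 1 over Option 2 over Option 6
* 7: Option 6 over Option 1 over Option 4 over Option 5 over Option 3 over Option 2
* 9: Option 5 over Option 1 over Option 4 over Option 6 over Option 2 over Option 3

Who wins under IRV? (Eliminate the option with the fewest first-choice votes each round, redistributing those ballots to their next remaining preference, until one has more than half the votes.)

Option 5

Round 1: Option 1 8, Option 2 0, Option 3 7, Option 4 9, Option 5 9, Option 6 16. Option 2 eliminated.
Round 2: Option 1 8, Option 3 7, Option 4 9, Option 5 9, Option 6 16. Option 3 eliminated.
Round 3: Option 1 8, Option 4 9, Option 5 16, Option 6 16. Option 1 eliminated.
Round 4: Option 4 9, Option 5 16, Option 6 24. Option 4 eliminated.
Round 5: Option 5 25, Option 6 24. Option 5 has a majority (≥25).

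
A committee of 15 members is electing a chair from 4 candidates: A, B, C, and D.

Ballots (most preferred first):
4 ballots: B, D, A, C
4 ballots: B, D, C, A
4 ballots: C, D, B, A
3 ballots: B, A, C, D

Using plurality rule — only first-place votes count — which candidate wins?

First-place votes: A 0, B 11, C 4, D 0.

B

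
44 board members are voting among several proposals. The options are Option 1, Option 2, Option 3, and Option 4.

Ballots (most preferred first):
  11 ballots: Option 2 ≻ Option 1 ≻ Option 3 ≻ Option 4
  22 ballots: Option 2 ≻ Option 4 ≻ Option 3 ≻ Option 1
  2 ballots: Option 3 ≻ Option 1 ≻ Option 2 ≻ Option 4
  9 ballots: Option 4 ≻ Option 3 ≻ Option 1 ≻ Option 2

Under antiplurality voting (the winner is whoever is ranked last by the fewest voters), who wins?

Last-place votes: Option 1 22, Option 2 9, Option 3 0, Option 4 13.

Option 3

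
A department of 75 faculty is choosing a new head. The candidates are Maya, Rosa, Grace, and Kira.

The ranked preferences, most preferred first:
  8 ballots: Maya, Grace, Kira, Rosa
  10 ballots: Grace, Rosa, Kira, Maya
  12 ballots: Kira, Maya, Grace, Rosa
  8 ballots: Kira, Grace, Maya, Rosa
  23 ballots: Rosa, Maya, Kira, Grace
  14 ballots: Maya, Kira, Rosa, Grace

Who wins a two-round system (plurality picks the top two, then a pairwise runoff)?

Round 1 first-place votes: Maya 22, Rosa 23, Grace 10, Kira 20. Rosa and Maya advance.
Runoff: Rosa is ranked above Maya on 33 ballots, Maya above Rosa on 42.

Maya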